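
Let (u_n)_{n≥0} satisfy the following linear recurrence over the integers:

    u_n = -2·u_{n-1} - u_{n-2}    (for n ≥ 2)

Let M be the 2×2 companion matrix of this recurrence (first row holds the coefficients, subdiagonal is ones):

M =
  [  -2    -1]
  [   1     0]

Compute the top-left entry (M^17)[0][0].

(M^17)[0][0] is the top entry after applying M 17 times to the unit state (1, 0). Equivalently it is h_{18} for the auxiliary sequence (h_n) obeying the same recurrence with h_1 = 1 and h_i = 0 for 0 ≤ i < 1:
h_2 = -2·1 + -1·0 = -2
h_3 = -2·-2 + -1·1 = 3
h_4 = -2·3 + -1·-2 = -4
h_5 = -2·-4 + -1·3 = 5
h_6 = -2·5 + -1·-4 = -6
h_7 = -2·-6 + -1·5 = 7
h_8 = -2·7 + -1·-6 = -8
h_9 = -2·-8 + -1·7 = 9
h_10 = -2·9 + -1·-8 = -10
h_11 = -2·-10 + -1·9 = 11
h_12 = -2·11 + -1·-10 = -12
h_13 = -2·-12 + -1·11 = 13
h_14 = -2·13 + -1·-12 = -14
h_15 = -2·-14 + -1·13 = 15
h_16 = -2·15 + -1·-14 = -16
h_17 = -2·-16 + -1·15 = 17
h_18 = -2·17 + -1·-16 = -18

-18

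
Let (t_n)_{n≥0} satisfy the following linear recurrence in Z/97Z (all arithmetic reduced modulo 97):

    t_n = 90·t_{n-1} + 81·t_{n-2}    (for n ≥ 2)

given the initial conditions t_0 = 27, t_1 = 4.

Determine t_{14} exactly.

41

t_2 = 90·4 + 81·27 = 25
t_3 = 90·25 + 81·4 = 52
t_4 = 90·52 + 81·25 = 12
t_5 = 90·12 + 81·52 = 54
t_6 = 90·54 + 81·12 = 12
t_7 = 90·12 + 81·54 = 22
t_8 = 90·22 + 81·12 = 42
t_9 = 90·42 + 81·22 = 33
t_10 = 90·33 + 81·42 = 67
t_11 = 90·67 + 81·33 = 70
t_12 = 90·70 + 81·67 = 87
t_13 = 90·87 + 81·70 = 17
t_14 = 90·17 + 81·87 = 41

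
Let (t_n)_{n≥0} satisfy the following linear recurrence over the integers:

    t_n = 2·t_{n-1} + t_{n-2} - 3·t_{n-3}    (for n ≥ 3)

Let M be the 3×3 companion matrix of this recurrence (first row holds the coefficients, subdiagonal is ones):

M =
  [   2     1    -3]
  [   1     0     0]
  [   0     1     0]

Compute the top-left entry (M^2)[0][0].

(M^2)[0][0] is the top entry after applying M 2 times to the unit state (1, 0, 0). Equivalently it is h_{4} for the auxiliary sequence (h_n) obeying the same recurrence with h_2 = 1 and h_i = 0 for 0 ≤ i < 2:
h_3 = 2·1 + 1·0 + -3·0 = 2
h_4 = 2·2 + 1·1 + -3·0 = 5

5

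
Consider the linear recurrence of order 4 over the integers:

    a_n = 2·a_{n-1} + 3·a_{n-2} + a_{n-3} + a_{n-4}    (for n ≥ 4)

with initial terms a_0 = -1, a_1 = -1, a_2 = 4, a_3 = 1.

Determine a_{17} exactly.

25477053

a_4 = 2·1 + 3·4 + 1·-1 + 1·-1 = 12
a_5 = 2·12 + 3·1 + 1·4 + 1·-1 = 30
a_6 = 2·30 + 3·12 + 1·1 + 1·4 = 101
a_7 = 2·101 + 3·30 + 1·12 + 1·1 = 305
a_8 = 2·305 + 3·101 + 1·30 + 1·12 = 955
a_9 = 2·955 + 3·305 + 1·101 + 1·30 = 2956
a_10 = 2·2956 + 3·955 + 1·305 + 1·101 = 9183
a_11 = 2·9183 + 3·2956 + 1·955 + 1·305 = 28494
a_12 = 2·28494 + 3·9183 + 1·2956 + 1·955 = 88448
a_13 = 2·88448 + 3·28494 + 1·9183 + 1·2956 = 274517
a_14 = 2·274517 + 3·88448 + 1·28494 + 1·9183 = 852055
a_15 = 2·852055 + 3·274517 + 1·88448 + 1·28494 = 2644603
a_16 = 2·2644603 + 3·852055 + 1·274517 + 1·88448 = 8208336
a_17 = 2·8208336 + 3·2644603 + 1·852055 + 1·274517 = 25477053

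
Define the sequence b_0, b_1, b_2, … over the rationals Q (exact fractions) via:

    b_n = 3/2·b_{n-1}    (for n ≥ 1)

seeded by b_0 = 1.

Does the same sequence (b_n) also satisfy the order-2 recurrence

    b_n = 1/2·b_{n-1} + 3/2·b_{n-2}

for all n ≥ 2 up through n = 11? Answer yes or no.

yes

Terms b_0..b_11: 1, 3/2, 9/4, 27/8, 81/16, 243/32, 729/64, 2187/128, 6561/256, 19683/512, 59049/1024, 177147/2048
n=2: candidate gives 9/4, actual b_2 = 9/4 ✓
n=3: candidate gives 27/8, actual b_3 = 27/8 ✓
n=4: candidate gives 81/16, actual b_4 = 81/16 ✓
n=5: candidate gives 243/32, actual b_5 = 243/32 ✓
n=6: candidate gives 729/64, actual b_6 = 729/64 ✓
n=7: candidate gives 2187/128, actual b_7 = 2187/128 ✓
n=8: candidate gives 6561/256, actual b_8 = 6561/256 ✓
n=9: candidate gives 19683/512, actual b_9 = 19683/512 ✓
n=10: candidate gives 59049/1024, actual b_10 = 59049/1024 ✓
n=11: candidate gives 177147/2048, actual b_11 = 177147/2048 ✓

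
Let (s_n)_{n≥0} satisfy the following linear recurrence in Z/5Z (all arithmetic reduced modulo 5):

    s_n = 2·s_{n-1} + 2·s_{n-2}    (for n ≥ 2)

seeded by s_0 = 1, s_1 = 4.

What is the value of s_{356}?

0

s_2 = 2·4 + 2·1 = 0
s_3 = 2·0 + 2·4 = 3
s_4 = 2·3 + 2·0 = 1
s_5 = 2·1 + 2·3 = 3
s_6 = 2·3 + 2·1 = 3
s_7 = 2·3 + 2·3 = 2
s_8 = 2·2 + 2·3 = 0
s_9 = 2·0 + 2·2 = 4
s_10 = 2·4 + 2·0 = 3
s_11 = 2·3 + 2·4 = 4
s_12 = 2·4 + 2·3 = 4
s_13 = 2·4 + 2·4 = 1
s_14 = 2·1 + 2·4 = 0
s_15 = 2·0 + 2·1 = 2
s_16 = 2·2 + 2·0 = 4
s_17 = 2·4 + 2·2 = 2
s_18 = 2·2 + 2·4 = 2
s_19 = 2·2 + 2·2 = 3
s_20 = 2·3 + 2·2 = 0
s_21 = 2·0 + 2·3 = 1
s_22 = 2·1 + 2·0 = 2
s_23 = 2·2 + 2·1 = 1
s_24 = 2·1 + 2·2 = 1
s_25 = 2·1 + 2·1 = 4
(s_24, s_25) = (1, 4) = (s_0, s_1), so the sequence has period 24.
356 ≡ 20 (mod 24), hence s_356 = s_20 = 0.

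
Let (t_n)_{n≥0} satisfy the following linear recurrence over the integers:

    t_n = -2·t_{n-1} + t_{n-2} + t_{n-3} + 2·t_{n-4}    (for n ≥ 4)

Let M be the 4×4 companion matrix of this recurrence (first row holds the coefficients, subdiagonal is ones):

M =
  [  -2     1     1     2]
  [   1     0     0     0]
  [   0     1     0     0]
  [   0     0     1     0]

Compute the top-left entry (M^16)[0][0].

933921

(M^16)[0][0] is the top entry after applying M 16 times to the unit state (1, 0, 0, 0). Equivalently it is h_{19} for the auxiliary sequence (h_n) obeying the same recurrence with h_3 = 1 and h_i = 0 for 0 ≤ i < 3:
h_4 = -2·1 + 1·0 + 1·0 + 2·0 = -2
h_5 = -2·-2 + 1·1 + 1·0 + 2·0 = 5
h_6 = -2·5 + 1·-2 + 1·1 + 2·0 = -11
h_7 = -2·-11 + 1·5 + 1·-2 + 2·1 = 27
h_8 = -2·27 + 1·-11 + 1·5 + 2·-2 = -64
h_9 = -2·-64 + 1·27 + 1·-11 + 2·5 = 154
h_10 = -2·154 + 1·-64 + 1·27 + 2·-11 = -367
h_11 = -2·-367 + 1·154 + 1·-64 + 2·27 = 878
h_12 = -2·878 + 1·-367 + 1·154 + 2·-64 = -2097
h_13 = -2·-2097 + 1·878 + 1·-367 + 2·154 = 5013
h_14 = -2·5013 + 1·-2097 + 1·878 + 2·-367 = -11979
h_15 = -2·-11979 + 1·5013 + 1·-2097 + 2·878 = 28630
h_16 = -2·28630 + 1·-11979 + 1·5013 + 2·-2097 = -68420
h_17 = -2·-68420 + 1·28630 + 1·-11979 + 2·5013 = 163517
h_18 = -2·163517 + 1·-68420 + 1·28630 + 2·-11979 = -390782
h_19 = -2·-390782 + 1·163517 + 1·-68420 + 2·28630 = 933921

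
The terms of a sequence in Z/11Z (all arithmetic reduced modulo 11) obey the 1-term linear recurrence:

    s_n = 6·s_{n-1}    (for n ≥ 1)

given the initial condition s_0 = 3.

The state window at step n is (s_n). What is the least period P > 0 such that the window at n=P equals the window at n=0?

n=0: window = (3)
n=1: window = (7)
n=2: window = (9)
n=3: window = (10)
n=4: window = (5)
n=5: window = (8)
n=6: window = (4)
n=7: window = (2)
n=8: window = (1)
n=9: window = (6)
n=10: window = (3)
window at n=10 equals window at n=0 → period = 10

10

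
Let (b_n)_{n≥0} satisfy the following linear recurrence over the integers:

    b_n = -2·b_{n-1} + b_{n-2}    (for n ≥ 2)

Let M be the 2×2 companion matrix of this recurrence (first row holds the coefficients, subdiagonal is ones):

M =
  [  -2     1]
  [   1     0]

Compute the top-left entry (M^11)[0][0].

(M^11)[0][0] is the top entry after applying M 11 times to the unit state (1, 0). Equivalently it is h_{12} for the auxiliary sequence (h_n) obeying the same recurrence with h_1 = 1 and h_i = 0 for 0 ≤ i < 1:
h_2 = -2·1 + 1·0 = -2
h_3 = -2·-2 + 1·1 = 5
h_4 = -2·5 + 1·-2 = -12
h_5 = -2·-12 + 1·5 = 29
h_6 = -2·29 + 1·-12 = -70
h_7 = -2·-70 + 1·29 = 169
h_8 = -2·169 + 1·-70 = -408
h_9 = -2·-408 + 1·169 = 985
h_10 = -2·985 + 1·-408 = -2378
h_11 = -2·-2378 + 1·985 = 5741
h_12 = -2·5741 + 1·-2378 = -13860

-13860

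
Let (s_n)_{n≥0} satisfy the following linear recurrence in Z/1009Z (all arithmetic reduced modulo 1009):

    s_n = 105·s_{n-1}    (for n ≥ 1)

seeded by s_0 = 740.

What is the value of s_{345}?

s_1 = 105·740 = 7
s_2 = 105·7 = 735
s_3 = 105·735 = 491
s_4 = 105·491 = 96
s_5 = 105·96 = 999
s_6 = 105·999 = 968
s_7 = 105·968 = 740
(s_7) = (740) = (s_0), so the sequence has period 7.
345 ≡ 2 (mod 7), hence s_345 = s_2 = 735.

735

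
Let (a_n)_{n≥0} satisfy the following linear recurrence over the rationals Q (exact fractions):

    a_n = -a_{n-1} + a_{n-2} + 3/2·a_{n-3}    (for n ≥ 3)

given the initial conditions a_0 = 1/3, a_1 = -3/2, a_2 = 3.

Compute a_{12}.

a_3 = -1·3 + 1·-3/2 + 3/2·1/3 = -4
a_4 = -1·-4 + 1·3 + 3/2·-3/2 = 19/4
a_5 = -1·19/4 + 1·-4 + 3/2·3 = -17/4
a_6 = -1·-17/4 + 1·19/4 + 3/2·-4 = 3
a_7 = -1·3 + 1·-17/4 + 3/2·19/4 = -1/8
a_8 = -1·-1/8 + 1·3 + 3/2·-17/4 = -13/4
a_9 = -1·-13/4 + 1·-1/8 + 3/2·3 = 61/8
a_10 = -1·61/8 + 1·-13/4 + 3/2·-1/8 = -177/16
a_11 = -1·-177/16 + 1·61/8 + 3/2·-13/4 = 221/16
a_12 = -1·221/16 + 1·-177/16 + 3/2·61/8 = -215/16

-215/16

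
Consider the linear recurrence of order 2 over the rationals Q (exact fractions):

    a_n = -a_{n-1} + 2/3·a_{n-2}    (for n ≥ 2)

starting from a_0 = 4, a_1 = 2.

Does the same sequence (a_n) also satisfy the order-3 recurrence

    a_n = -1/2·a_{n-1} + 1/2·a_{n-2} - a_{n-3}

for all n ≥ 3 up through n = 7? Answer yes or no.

Terms a_0..a_7: 4, 2, 2/3, 2/3, -2/9, 2/3, -22/27, 34/27
n=3: candidate gives -10/3, actual a_3 = 2/3 ✗

no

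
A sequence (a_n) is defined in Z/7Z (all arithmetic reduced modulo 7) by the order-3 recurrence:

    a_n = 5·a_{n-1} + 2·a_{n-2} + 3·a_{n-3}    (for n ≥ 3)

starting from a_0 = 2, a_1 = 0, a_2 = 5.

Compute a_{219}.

3

a_3 = 5·5 + 2·0 + 3·2 = 3
a_4 = 5·3 + 2·5 + 3·0 = 4
a_5 = 5·4 + 2·3 + 3·5 = 6
a_6 = 5·6 + 2·4 + 3·3 = 5
a_7 = 5·5 + 2·6 + 3·4 = 0
a_8 = 5·0 + 2·5 + 3·6 = 0
a_9 = 5·0 + 2·0 + 3·5 = 1
a_10 = 5·1 + 2·0 + 3·0 = 5
a_11 = 5·5 + 2·1 + 3·0 = 6
a_12 = 5·6 + 2·5 + 3·1 = 1
a_13 = 5·1 + 2·6 + 3·5 = 4
a_14 = 5·4 + 2·1 + 3·6 = 5
a_15 = 5·5 + 2·4 + 3·1 = 1
a_16 = 5·1 + 2·5 + 3·4 = 6
a_17 = 5·6 + 2·1 + 3·5 = 5
a_18 = 5·5 + 2·6 + 3·1 = 5
a_19 = 5·5 + 2·5 + 3·6 = 4
a_20 = 5·4 + 2·5 + 3·5 = 3
a_21 = 5·3 + 2·4 + 3·5 = 3
a_22 = 5·3 + 2·3 + 3·4 = 5
a_23 = 5·5 + 2·3 + 3·3 = 5
a_24 = 5·5 + 2·5 + 3·3 = 2
a_25 = 5·2 + 2·5 + 3·5 = 0
a_26 = 5·0 + 2·2 + 3·5 = 5
(a_24, a_25, a_26) = (2, 0, 5) = (a_0, a_1, a_2), so the sequence has period 24.
219 ≡ 3 (mod 24), hence a_219 = a_3 = 3.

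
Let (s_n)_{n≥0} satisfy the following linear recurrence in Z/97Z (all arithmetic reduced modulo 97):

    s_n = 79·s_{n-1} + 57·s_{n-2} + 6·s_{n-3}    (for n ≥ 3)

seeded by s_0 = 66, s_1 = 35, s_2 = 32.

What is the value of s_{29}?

24

s_3 = 79·32 + 57·35 + 6·66 = 69
s_4 = 79·69 + 57·32 + 6·35 = 16
s_5 = 79·16 + 57·69 + 6·32 = 54
s_6 = 79·54 + 57·16 + 6·69 = 63
s_7 = 79·63 + 57·54 + 6·16 = 3
s_8 = 79·3 + 57·63 + 6·54 = 78
s_9 = 79·78 + 57·3 + 6·63 = 18
s_10 = 79·18 + 57·78 + 6·3 = 66
s_11 = 79·66 + 57·18 + 6·78 = 15
s_12 = 79·15 + 57·66 + 6·18 = 11
s_13 = 79·11 + 57·15 + 6·66 = 83
s_14 = 79·83 + 57·11 + 6·15 = 96
s_15 = 79·96 + 57·83 + 6·11 = 62
s_16 = 79·62 + 57·96 + 6·83 = 4
s_17 = 79·4 + 57·62 + 6·96 = 61
s_18 = 79·61 + 57·4 + 6·62 = 84
s_19 = 79·84 + 57·61 + 6·4 = 49
s_20 = 79·49 + 57·84 + 6·61 = 4
s_21 = 79·4 + 57·49 + 6·84 = 24
s_22 = 79·24 + 57·4 + 6·49 = 90
s_23 = 79·90 + 57·24 + 6·4 = 63
s_24 = 79·63 + 57·90 + 6·24 = 66
s_25 = 79·66 + 57·63 + 6·90 = 33
s_26 = 79·33 + 57·66 + 6·63 = 54
s_27 = 79·54 + 57·33 + 6·66 = 44
s_28 = 79·44 + 57·54 + 6·33 = 59
s_29 = 79·59 + 57·44 + 6·54 = 24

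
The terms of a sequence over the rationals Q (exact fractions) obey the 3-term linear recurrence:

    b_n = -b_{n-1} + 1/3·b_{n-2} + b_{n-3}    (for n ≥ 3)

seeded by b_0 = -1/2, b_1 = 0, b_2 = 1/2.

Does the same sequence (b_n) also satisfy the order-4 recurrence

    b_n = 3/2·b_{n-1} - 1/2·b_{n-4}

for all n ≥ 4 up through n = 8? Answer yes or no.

Terms b_0..b_8: -1/2, 0, 1/2, -1, 7/6, -1, 7/18, 4/9, -71/54
n=4: candidate gives -5/4, actual b_4 = 7/6 ✗

no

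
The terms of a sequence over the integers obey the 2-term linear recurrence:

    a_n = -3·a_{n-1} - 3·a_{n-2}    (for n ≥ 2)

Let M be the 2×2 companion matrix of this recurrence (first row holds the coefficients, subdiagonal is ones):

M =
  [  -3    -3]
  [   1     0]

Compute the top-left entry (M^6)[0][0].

(M^6)[0][0] is the top entry after applying M 6 times to the unit state (1, 0). Equivalently it is h_{7} for the auxiliary sequence (h_n) obeying the same recurrence with h_1 = 1 and h_i = 0 for 0 ≤ i < 1:
h_2 = -3·1 + -3·0 = -3
h_3 = -3·-3 + -3·1 = 6
h_4 = -3·6 + -3·-3 = -9
h_5 = -3·-9 + -3·6 = 9
h_6 = -3·9 + -3·-9 = 0
h_7 = -3·0 + -3·9 = -27

-27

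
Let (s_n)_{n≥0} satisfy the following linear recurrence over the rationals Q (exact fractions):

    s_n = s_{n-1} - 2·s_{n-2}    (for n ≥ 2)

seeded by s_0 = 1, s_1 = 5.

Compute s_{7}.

25

s_2 = 1·5 + -2·1 = 3
s_3 = 1·3 + -2·5 = -7
s_4 = 1·-7 + -2·3 = -13
s_5 = 1·-13 + -2·-7 = 1
s_6 = 1·1 + -2·-13 = 27
s_7 = 1·27 + -2·1 = 25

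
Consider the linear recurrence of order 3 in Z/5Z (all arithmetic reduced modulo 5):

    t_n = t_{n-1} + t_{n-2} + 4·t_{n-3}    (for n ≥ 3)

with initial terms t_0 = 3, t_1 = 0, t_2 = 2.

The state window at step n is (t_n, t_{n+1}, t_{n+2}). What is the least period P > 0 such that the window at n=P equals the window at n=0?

5

n=0: window = (3, 0, 2)
n=1: window = (0, 2, 4)
n=2: window = (2, 4, 1)
n=3: window = (4, 1, 3)
n=4: window = (1, 3, 0)
n=5: window = (3, 0, 2)
window at n=5 equals window at n=0 → period = 5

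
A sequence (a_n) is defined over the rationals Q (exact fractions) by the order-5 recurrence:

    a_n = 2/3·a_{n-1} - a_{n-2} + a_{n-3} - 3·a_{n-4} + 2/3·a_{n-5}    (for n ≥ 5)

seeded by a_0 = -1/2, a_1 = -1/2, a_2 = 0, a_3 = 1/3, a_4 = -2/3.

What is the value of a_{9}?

902/729

a_5 = 2/3·-2/3 + -1·1/3 + 1·0 + -3·-1/2 + 2/3·-1/2 = 7/18
a_6 = 2/3·7/18 + -1·-2/3 + 1·1/3 + -3·0 + 2/3·-1/2 = 25/27
a_7 = 2/3·25/27 + -1·7/18 + 1·-2/3 + -3·1/3 + 2/3·0 = -233/162
a_8 = 2/3·-233/162 + -1·25/27 + 1·7/18 + -3·-2/3 + 2/3·1/3 = 353/486
a_9 = 2/3·353/486 + -1·-233/162 + 1·25/27 + -3·7/18 + 2/3·-2/3 = 902/729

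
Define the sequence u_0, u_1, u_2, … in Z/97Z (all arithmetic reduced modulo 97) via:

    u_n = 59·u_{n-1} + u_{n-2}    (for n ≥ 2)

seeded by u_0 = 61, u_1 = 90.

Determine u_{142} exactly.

72

u_2 = 59·90 + 1·61 = 36
u_3 = 59·36 + 1·90 = 80
u_4 = 59·80 + 1·36 = 3
u_5 = 59·3 + 1·80 = 63
u_6 = 59·63 + 1·3 = 34
u_7 = 59·34 + 1·63 = 32
u_8 = 59·32 + 1·34 = 79
u_9 = 59·79 + 1·32 = 37
u_10 = 59·37 + 1·79 = 31
u_11 = 59·31 + 1·37 = 23
u_12 = 59·23 + 1·31 = 30
u_13 = 59·30 + 1·23 = 47
u_14 = 59·47 + 1·30 = 87
u_15 = 59·87 + 1·47 = 39
u_16 = 59·39 + 1·87 = 60
u_17 = 59·60 + 1·39 = 87
u_18 = 59·87 + 1·60 = 52
u_19 = 59·52 + 1·87 = 51
u_20 = 59·51 + 1·52 = 54
u_21 = 59·54 + 1·51 = 36
u_22 = 59·36 + 1·54 = 44
u_23 = 59·44 + 1·36 = 13
u_24 = 59·13 + 1·44 = 35
u_25 = 59·35 + 1·13 = 41
u_26 = 59·41 + 1·35 = 29
u_27 = 59·29 + 1·41 = 6
u_28 = 59·6 + 1·29 = 92
u_29 = 59·92 + 1·6 = 2
u_30 = 59·2 + 1·92 = 16
u_31 = 59·16 + 1·2 = 73
u_32 = 59·73 + 1·16 = 55
u_33 = 59·55 + 1·73 = 20
u_34 = 59·20 + 1·55 = 71
u_35 = 59·71 + 1·20 = 38
u_36 = 59·38 + 1·71 = 82
u_37 = 59·82 + 1·38 = 26
u_38 = 59·26 + 1·82 = 64
u_39 = 59·64 + 1·26 = 19
u_40 = 59·19 + 1·64 = 21
u_41 = 59·21 + 1·19 = 94
u_42 = 59·94 + 1·21 = 38
u_43 = 59·38 + 1·94 = 8
u_44 = 59·8 + 1·38 = 25
u_45 = 59·25 + 1·8 = 28
u_46 = 59·28 + 1·25 = 28
u_47 = 59·28 + 1·28 = 31
u_48 = 59·31 + 1·28 = 14
u_49 = 59·14 + 1·31 = 81
u_50 = 59·81 + 1·14 = 40
u_51 = 59·40 + 1·81 = 16
u_52 = 59·16 + 1·40 = 14
u_53 = 59·14 + 1·16 = 66
u_54 = 59·66 + 1·14 = 28
u_55 = 59·28 + 1·66 = 69
u_56 = 59·69 + 1·28 = 25
u_57 = 59·25 + 1·69 = 89
u_58 = 59·89 + 1·25 = 38
u_59 = 59·38 + 1·89 = 3
u_60 = 59·3 + 1·38 = 21
u_61 = 59·21 + 1·3 = 78
u_62 = 59·78 + 1·21 = 64
u_63 = 59·64 + 1·78 = 71
u_64 = 59·71 + 1·64 = 82
u_65 = 59·82 + 1·71 = 59
u_66 = 59·59 + 1·82 = 71
u_67 = 59·71 + 1·59 = 77
u_68 = 59·77 + 1·71 = 55
u_69 = 59·55 + 1·77 = 24
u_70 = 59·24 + 1·55 = 16
u_71 = 59·16 + 1·24 = 95
u_72 = 59·95 + 1·16 = 92
u_73 = 59·92 + 1·95 = 91
u_74 = 59·91 + 1·92 = 29
u_75 = 59·29 + 1·91 = 56
u_76 = 59·56 + 1·29 = 35
u_77 = 59·35 + 1·56 = 84
u_78 = 59·84 + 1·35 = 44
u_79 = 59·44 + 1·84 = 61
u_80 = 59·61 + 1·44 = 54
u_81 = 59·54 + 1·61 = 46
u_82 = 59·46 + 1·54 = 52
u_83 = 59·52 + 1·46 = 10
u_84 = 59·10 + 1·52 = 60
u_85 = 59·60 + 1·10 = 58
u_86 = 59·58 + 1·60 = 87
u_87 = 59·87 + 1·58 = 50
u_88 = 59·50 + 1·87 = 30
u_89 = 59·30 + 1·50 = 74
u_90 = 59·74 + 1·30 = 31
u_91 = 59·31 + 1·74 = 60
u_92 = 59·60 + 1·31 = 79
u_93 = 59·79 + 1·60 = 65
u_94 = 59·65 + 1·79 = 34
u_95 = 59·34 + 1·65 = 34
u_96 = 59·34 + 1·34 = 3
u_97 = 59·3 + 1·34 = 17
u_98 = 59·17 + 1·3 = 36
u_99 = 59·36 + 1·17 = 7
u_100 = 59·7 + 1·36 = 61
u_101 = 59·61 + 1·7 = 17
u_102 = 59·17 + 1·61 = 94
u_103 = 59·94 + 1·17 = 34
u_104 = 59·34 + 1·94 = 63
u_105 = 59·63 + 1·34 = 65
u_106 = 59·65 + 1·63 = 18
u_107 = 59·18 + 1·65 = 60
u_108 = 59·60 + 1·18 = 66
u_109 = 59·66 + 1·60 = 74
u_110 = 59·74 + 1·66 = 67
u_111 = 59·67 + 1·74 = 50
u_112 = 59·50 + 1·67 = 10
u_113 = 59·10 + 1·50 = 58
u_114 = 59·58 + 1·10 = 37
u_115 = 59·37 + 1·58 = 10
u_116 = 59·10 + 1·37 = 45
u_117 = 59·45 + 1·10 = 46
u_118 = 59·46 + 1·45 = 43
u_119 = 59·43 + 1·46 = 61
u_120 = 59·61 + 1·43 = 53
u_121 = 59·53 + 1·61 = 84
u_122 = 59·84 + 1·53 = 62
u_123 = 59·62 + 1·84 = 56
u_124 = 59·56 + 1·62 = 68
u_125 = 59·68 + 1·56 = 91
u_126 = 59·91 + 1·68 = 5
u_127 = 59·5 + 1·91 = 95
u_128 = 59·95 + 1·5 = 81
u_129 = 59·81 + 1·95 = 24
u_130 = 59·24 + 1·81 = 42
u_131 = 59·42 + 1·24 = 77
u_132 = 59·77 + 1·42 = 26
u_133 = 59·26 + 1·77 = 59
u_134 = 59·59 + 1·26 = 15
u_135 = 59·15 + 1·59 = 71
u_136 = 59·71 + 1·15 = 33
u_137 = 59·33 + 1·71 = 78
u_138 = 59·78 + 1·33 = 76
u_139 = 59·76 + 1·78 = 3
u_140 = 59·3 + 1·76 = 59
u_141 = 59·59 + 1·3 = 89
u_142 = 59·89 + 1·59 = 72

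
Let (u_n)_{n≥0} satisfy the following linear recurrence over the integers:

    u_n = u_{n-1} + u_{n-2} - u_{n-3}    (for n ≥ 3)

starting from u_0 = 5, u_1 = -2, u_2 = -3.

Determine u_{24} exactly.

-91

u_3 = 1·-3 + 1·-2 + -1·5 = -10
u_4 = 1·-10 + 1·-3 + -1·-2 = -11
u_5 = 1·-11 + 1·-10 + -1·-3 = -18
u_6 = 1·-18 + 1·-11 + -1·-10 = -19
u_7 = 1·-19 + 1·-18 + -1·-11 = -26
u_8 = 1·-26 + 1·-19 + -1·-18 = -27
u_9 = 1·-27 + 1·-26 + -1·-19 = -34
u_10 = 1·-34 + 1·-27 + -1·-26 = -35
u_11 = 1·-35 + 1·-34 + -1·-27 = -42
u_12 = 1·-42 + 1·-35 + -1·-34 = -43
u_13 = 1·-43 + 1·-42 + -1·-35 = -50
u_14 = 1·-50 + 1·-43 + -1·-42 = -51
u_15 = 1·-51 + 1·-50 + -1·-43 = -58
u_16 = 1·-58 + 1·-51 + -1·-50 = -59
u_17 = 1·-59 + 1·-58 + -1·-51 = -66
u_18 = 1·-66 + 1·-59 + -1·-58 = -67
u_19 = 1·-67 + 1·-66 + -1·-59 = -74
u_20 = 1·-74 + 1·-67 + -1·-66 = -75
u_21 = 1·-75 + 1·-74 + -1·-67 = -82
u_22 = 1·-82 + 1·-75 + -1·-74 = -83
u_23 = 1·-83 + 1·-82 + -1·-75 = -90
u_24 = 1·-90 + 1·-83 + -1·-82 = -91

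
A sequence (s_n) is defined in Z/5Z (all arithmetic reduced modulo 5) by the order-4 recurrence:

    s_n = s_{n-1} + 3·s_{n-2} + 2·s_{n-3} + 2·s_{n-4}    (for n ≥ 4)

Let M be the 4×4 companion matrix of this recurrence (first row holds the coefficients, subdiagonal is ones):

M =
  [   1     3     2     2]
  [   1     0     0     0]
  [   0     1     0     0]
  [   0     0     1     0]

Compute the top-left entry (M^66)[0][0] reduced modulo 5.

(M^66)[0][0] is the top entry after applying M 66 times to the unit state (1, 0, 0, 0). Equivalently it is h_{69} for the auxiliary sequence (h_n) obeying the same recurrence with h_3 = 1 and h_i = 0 for 0 ≤ i < 3:
h_4 = 1·1 + 3·0 + 2·0 + 2·0 = 1
h_5 = 1·1 + 3·1 + 2·0 + 2·0 = 4
h_6 = 1·4 + 3·1 + 2·1 + 2·0 = 4
h_7 = 1·4 + 3·4 + 2·1 + 2·1 = 0
h_8 = 1·0 + 3·4 + 2·4 + 2·1 = 2
h_9 = 1·2 + 3·0 + 2·4 + 2·4 = 3
h_10 = 1·3 + 3·2 + 2·0 + 2·4 = 2
h_11 = 1·2 + 3·3 + 2·2 + 2·0 = 0
h_12 = 1·0 + 3·2 + 2·3 + 2·2 = 1
h_13 = 1·1 + 3·0 + 2·2 + 2·3 = 1
h_14 = 1·1 + 3·1 + 2·0 + 2·2 = 3
h_15 = 1·3 + 3·1 + 2·1 + 2·0 = 3
h_16 = 1·3 + 3·3 + 2·1 + 2·1 = 1
h_17 = 1·1 + 3·3 + 2·3 + 2·1 = 3
h_18 = 1·3 + 3·1 + 2·3 + 2·3 = 3
h_19 = 1·3 + 3·3 + 2·1 + 2·3 = 0
h_20 = 1·0 + 3·3 + 2·3 + 2·1 = 2
h_21 = 1·2 + 3·0 + 2·3 + 2·3 = 4
h_22 = 1·4 + 3·2 + 2·0 + 2·3 = 1
h_23 = 1·1 + 3·4 + 2·2 + 2·0 = 2
h_24 = 1·2 + 3·1 + 2·4 + 2·2 = 2
h_25 = 1·2 + 3·2 + 2·1 + 2·4 = 3
h_26 = 1·3 + 3·2 + 2·2 + 2·1 = 0
h_27 = 1·0 + 3·3 + 2·2 + 2·2 = 2
h_28 = 1·2 + 3·0 + 2·3 + 2·2 = 2
h_29 = 1·2 + 3·2 + 2·0 + 2·3 = 4
h_30 = 1·4 + 3·2 + 2·2 + 2·0 = 4
h_31 = 1·4 + 3·4 + 2·2 + 2·2 = 4
h_32 = 1·4 + 3·4 + 2·4 + 2·2 = 3
h_33 = 1·3 + 3·4 + 2·4 + 2·4 = 1
h_34 = 1·1 + 3·3 + 2·4 + 2·4 = 1
h_35 = 1·1 + 3·1 + 2·3 + 2·4 = 3
h_36 = 1·3 + 3·1 + 2·1 + 2·3 = 4
h_37 = 1·4 + 3·3 + 2·1 + 2·1 = 2
h_38 = 1·2 + 3·4 + 2·3 + 2·1 = 2
h_39 = 1·2 + 3·2 + 2·4 + 2·3 = 2
h_40 = 1·2 + 3·2 + 2·2 + 2·4 = 0
h_41 = 1·0 + 3·2 + 2·2 + 2·2 = 4
h_42 = 1·4 + 3·0 + 2·2 + 2·2 = 2
h_43 = 1·2 + 3·4 + 2·0 + 2·2 = 3
h_44 = 1·3 + 3·2 + 2·4 + 2·0 = 2
h_45 = 1·2 + 3·3 + 2·2 + 2·4 = 3
h_46 = 1·3 + 3·2 + 2·3 + 2·2 = 4
h_47 = 1·4 + 3·3 + 2·2 + 2·3 = 3
h_48 = 1·3 + 3·4 + 2·3 + 2·2 = 0
h_49 = 1·0 + 3·3 + 2·4 + 2·3 = 3
h_50 = 1·3 + 3·0 + 2·3 + 2·4 = 2
h_51 = 1·2 + 3·3 + 2·0 + 2·3 = 2
h_52 = 1·2 + 3·2 + 2·3 + 2·0 = 4
h_53 = 1·4 + 3·2 + 2·2 + 2·3 = 0
h_54 = 1·0 + 3·4 + 2·2 + 2·2 = 0
h_55 = 1·0 + 3·0 + 2·4 + 2·2 = 2
h_56 = 1·2 + 3·0 + 2·0 + 2·4 = 0
h_57 = 1·0 + 3·2 + 2·0 + 2·0 = 1
h_58 = 1·1 + 3·0 + 2·2 + 2·0 = 0
h_59 = 1·0 + 3·1 + 2·0 + 2·2 = 2
h_60 = 1·2 + 3·0 + 2·1 + 2·0 = 4
h_61 = 1·4 + 3·2 + 2·0 + 2·1 = 2
h_62 = 1·2 + 3·4 + 2·2 + 2·0 = 3
h_63 = 1·3 + 3·2 + 2·4 + 2·2 = 1
h_64 = 1·1 + 3·3 + 2·2 + 2·4 = 2
h_65 = 1·2 + 3·1 + 2·3 + 2·2 = 0
h_66 = 1·0 + 3·2 + 2·1 + 2·3 = 4
h_67 = 1·4 + 3·0 + 2·2 + 2·1 = 0
h_68 = 1·0 + 3·4 + 2·0 + 2·2 = 1
h_69 = 1·1 + 3·0 + 2·4 + 2·0 = 4

4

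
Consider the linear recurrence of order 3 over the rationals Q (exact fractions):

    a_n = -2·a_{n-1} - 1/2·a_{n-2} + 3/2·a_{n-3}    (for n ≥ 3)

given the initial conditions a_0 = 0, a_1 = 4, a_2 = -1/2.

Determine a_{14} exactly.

a_3 = -2·-1/2 + -1/2·4 + 3/2·0 = -1
a_4 = -2·-1 + -1/2·-1/2 + 3/2·4 = 33/4
a_5 = -2·33/4 + -1/2·-1 + 3/2·-1/2 = -67/4
a_6 = -2·-67/4 + -1/2·33/4 + 3/2·-1 = 223/8
a_7 = -2·223/8 + -1/2·-67/4 + 3/2·33/4 = -35
a_8 = -2·-35 + -1/2·223/8 + 3/2·-67/4 = 495/16
a_9 = -2·495/16 + -1/2·-35 + 3/2·223/8 = -41/16
a_10 = -2·-41/16 + -1/2·495/16 + 3/2·-35 = -2011/32
a_11 = -2·-2011/32 + -1/2·-41/16 + 3/2·495/16 = 1387/8
a_12 = -2·1387/8 + -1/2·-2011/32 + 3/2·-41/16 = -20427/64
a_13 = -2·-20427/64 + -1/2·1387/8 + 3/2·-2011/32 = 29273/64
a_14 = -2·29273/64 + -1/2·-20427/64 + 3/2·1387/8 = -63377/128

-63377/128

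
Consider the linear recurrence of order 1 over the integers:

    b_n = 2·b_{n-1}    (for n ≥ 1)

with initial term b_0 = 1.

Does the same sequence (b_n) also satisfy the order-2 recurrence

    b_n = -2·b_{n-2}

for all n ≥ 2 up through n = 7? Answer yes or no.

Terms b_0..b_7: 1, 2, 4, 8, 16, 32, 64, 128
n=2: candidate gives -2, actual b_2 = 4 ✗

no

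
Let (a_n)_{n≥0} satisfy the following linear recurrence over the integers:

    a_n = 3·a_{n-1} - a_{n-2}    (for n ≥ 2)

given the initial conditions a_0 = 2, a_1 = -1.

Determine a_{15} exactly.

a_2 = 3·-1 + -1·2 = -5
a_3 = 3·-5 + -1·-1 = -14
a_4 = 3·-14 + -1·-5 = -37
a_5 = 3·-37 + -1·-14 = -97
a_6 = 3·-97 + -1·-37 = -254
a_7 = 3·-254 + -1·-97 = -665
a_8 = 3·-665 + -1·-254 = -1741
a_9 = 3·-1741 + -1·-665 = -4558
a_10 = 3·-4558 + -1·-1741 = -11933
a_11 = 3·-11933 + -1·-4558 = -31241
a_12 = 3·-31241 + -1·-11933 = -81790
a_13 = 3·-81790 + -1·-31241 = -214129
a_14 = 3·-214129 + -1·-81790 = -560597
a_15 = 3·-560597 + -1·-214129 = -1467662

-1467662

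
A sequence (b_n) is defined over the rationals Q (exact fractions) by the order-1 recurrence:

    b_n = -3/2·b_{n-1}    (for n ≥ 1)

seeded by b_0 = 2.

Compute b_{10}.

b_1 = -3/2·2 = -3
b_2 = -3/2·-3 = 9/2
b_3 = -3/2·9/2 = -27/4
b_4 = -3/2·-27/4 = 81/8
b_5 = -3/2·81/8 = -243/16
b_6 = -3/2·-243/16 = 729/32
b_7 = -3/2·729/32 = -2187/64
b_8 = -3/2·-2187/64 = 6561/128
b_9 = -3/2·6561/128 = -19683/256
b_10 = -3/2·-19683/256 = 59049/512

59049/512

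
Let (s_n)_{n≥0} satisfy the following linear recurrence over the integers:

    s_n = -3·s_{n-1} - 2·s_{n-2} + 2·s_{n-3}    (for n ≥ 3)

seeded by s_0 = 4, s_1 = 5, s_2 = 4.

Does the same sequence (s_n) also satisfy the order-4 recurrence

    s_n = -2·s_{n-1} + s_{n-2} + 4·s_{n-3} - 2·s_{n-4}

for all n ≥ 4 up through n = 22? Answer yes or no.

Terms s_0..s_22: 4, 5, 4, -14, 44, -96, 172, -236, 172, 300, -1716, 4892, -10644, 18716, -25076, 16508, 38060, -197348, 548940, -1176004, 2035436, -2656420, 1546380
n=4: candidate gives 44, actual s_4 = 44 ✓
n=5: candidate gives -96, actual s_5 = -96 ✓
n=6: candidate gives 172, actual s_6 = 172 ✓
n=7: candidate gives -236, actual s_7 = -236 ✓
n=8: candidate gives 172, actual s_8 = 172 ✓
n=9: candidate gives 300, actual s_9 = 300 ✓
n=10: candidate gives -1716, actual s_10 = -1716 ✓
n=11: candidate gives 4892, actual s_11 = 4892 ✓
n=12: candidate gives -10644, actual s_12 = -10644 ✓
n=13: candidate gives 18716, actual s_13 = 18716 ✓
n=14: candidate gives -25076, actual s_14 = -25076 ✓
n=15: candidate gives 16508, actual s_15 = 16508 ✓
n=16: candidate gives 38060, actual s_16 = 38060 ✓
n=17: candidate gives -197348, actual s_17 = -197348 ✓
n=18: candidate gives 548940, actual s_18 = 548940 ✓
n=19: candidate gives -1176004, actual s_19 = -1176004 ✓
n=20: candidate gives 2035436, actual s_20 = 2035436 ✓
n=21: candidate gives -2656420, actual s_21 = -2656420 ✓
n=22: candidate gives 1546380, actual s_22 = 1546380 ✓

yes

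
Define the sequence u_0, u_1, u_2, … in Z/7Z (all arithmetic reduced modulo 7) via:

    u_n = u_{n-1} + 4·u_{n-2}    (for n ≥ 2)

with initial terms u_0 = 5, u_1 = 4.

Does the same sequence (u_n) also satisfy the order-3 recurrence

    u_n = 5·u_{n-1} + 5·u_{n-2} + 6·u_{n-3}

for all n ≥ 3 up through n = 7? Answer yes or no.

Terms u_0..u_7: 5, 4, 3, 5, 3, 2, 0, 1
n=3: candidate gives 2, actual u_3 = 5 ✗

no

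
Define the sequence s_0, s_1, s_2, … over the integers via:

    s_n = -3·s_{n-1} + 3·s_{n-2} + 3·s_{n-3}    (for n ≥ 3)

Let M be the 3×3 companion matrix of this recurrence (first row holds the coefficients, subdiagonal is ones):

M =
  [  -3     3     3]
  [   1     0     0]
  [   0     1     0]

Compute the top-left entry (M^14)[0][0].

(M^14)[0][0] is the top entry after applying M 14 times to the unit state (1, 0, 0). Equivalently it is h_{16} for the auxiliary sequence (h_n) obeying the same recurrence with h_2 = 1 and h_i = 0 for 0 ≤ i < 2:
h_3 = -3·1 + 3·0 + 3·0 = -3
h_4 = -3·-3 + 3·1 + 3·0 = 12
h_5 = -3·12 + 3·-3 + 3·1 = -42
h_6 = -3·-42 + 3·12 + 3·-3 = 153
h_7 = -3·153 + 3·-42 + 3·12 = -549
h_8 = -3·-549 + 3·153 + 3·-42 = 1980
h_9 = -3·1980 + 3·-549 + 3·153 = -7128
h_10 = -3·-7128 + 3·1980 + 3·-549 = 25677
h_11 = -3·25677 + 3·-7128 + 3·1980 = -92475
h_12 = -3·-92475 + 3·25677 + 3·-7128 = 333072
h_13 = -3·333072 + 3·-92475 + 3·25677 = -1199610
h_14 = -3·-1199610 + 3·333072 + 3·-92475 = 4320621
h_15 = -3·4320621 + 3·-1199610 + 3·333072 = -15561477
h_16 = -3·-15561477 + 3·4320621 + 3·-1199610 = 56047464

56047464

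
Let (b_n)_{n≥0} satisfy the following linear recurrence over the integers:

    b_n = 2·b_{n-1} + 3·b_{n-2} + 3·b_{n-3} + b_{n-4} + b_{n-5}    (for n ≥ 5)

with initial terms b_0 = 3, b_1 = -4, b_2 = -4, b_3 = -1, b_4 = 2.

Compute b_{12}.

-34017

b_5 = 2·2 + 3·-1 + 3·-4 + 1·-4 + 1·3 = -12
b_6 = 2·-12 + 3·2 + 3·-1 + 1·-4 + 1·-4 = -29
b_7 = 2·-29 + 3·-12 + 3·2 + 1·-1 + 1·-4 = -93
b_8 = 2·-93 + 3·-29 + 3·-12 + 1·2 + 1·-1 = -308
b_9 = 2·-308 + 3·-93 + 3·-29 + 1·-12 + 1·2 = -992
b_10 = 2·-992 + 3·-308 + 3·-93 + 1·-29 + 1·-12 = -3228
b_11 = 2·-3228 + 3·-992 + 3·-308 + 1·-93 + 1·-29 = -10478
b_12 = 2·-10478 + 3·-3228 + 3·-992 + 1·-308 + 1·-93 = -34017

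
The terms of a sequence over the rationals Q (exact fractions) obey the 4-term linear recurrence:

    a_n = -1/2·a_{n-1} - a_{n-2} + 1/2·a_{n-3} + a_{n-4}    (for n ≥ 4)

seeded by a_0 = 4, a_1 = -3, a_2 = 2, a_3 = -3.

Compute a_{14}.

a_4 = -1/2·-3 + -1·2 + 1/2·-3 + 1·4 = 2
a_5 = -1/2·2 + -1·-3 + 1/2·2 + 1·-3 = 0
a_6 = -1/2·0 + -1·2 + 1/2·-3 + 1·2 = -3/2
a_7 = -1/2·-3/2 + -1·0 + 1/2·2 + 1·-3 = -5/4
a_8 = -1/2·-5/4 + -1·-3/2 + 1/2·0 + 1·2 = 33/8
a_9 = -1/2·33/8 + -1·-5/4 + 1/2·-3/2 + 1·0 = -25/16
a_10 = -1/2·-25/16 + -1·33/8 + 1/2·-5/4 + 1·-3/2 = -175/32
a_11 = -1/2·-175/32 + -1·-25/16 + 1/2·33/8 + 1·-5/4 = 327/64
a_12 = -1/2·327/64 + -1·-175/32 + 1/2·-25/16 + 1·33/8 = 801/128
a_13 = -1/2·801/128 + -1·327/64 + 1/2·-175/32 + 1·-25/16 = -3209/256
a_14 = -1/2·-3209/256 + -1·801/128 + 1/2·327/64 + 1·-175/32 = -1487/512

-1487/512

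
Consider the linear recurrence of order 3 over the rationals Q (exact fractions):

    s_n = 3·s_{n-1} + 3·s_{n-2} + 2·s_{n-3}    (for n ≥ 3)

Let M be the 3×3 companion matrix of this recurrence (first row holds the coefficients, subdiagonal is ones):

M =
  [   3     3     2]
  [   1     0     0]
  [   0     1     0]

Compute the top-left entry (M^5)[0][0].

(M^5)[0][0] is the top entry after applying M 5 times to the unit state (1, 0, 0). Equivalently it is h_{7} for the auxiliary sequence (h_n) obeying the same recurrence with h_2 = 1 and h_i = 0 for 0 ≤ i < 2:
h_3 = 3·1 + 3·0 + 2·0 = 3
h_4 = 3·3 + 3·1 + 2·0 = 12
h_5 = 3·12 + 3·3 + 2·1 = 47
h_6 = 3·47 + 3·12 + 2·3 = 183
h_7 = 3·183 + 3·47 + 2·12 = 714

714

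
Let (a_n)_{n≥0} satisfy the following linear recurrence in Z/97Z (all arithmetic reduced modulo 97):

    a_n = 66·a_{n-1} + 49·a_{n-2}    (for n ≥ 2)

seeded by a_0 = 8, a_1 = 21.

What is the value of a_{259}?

37

a_2 = 66·21 + 49·8 = 32
a_3 = 66·32 + 49·21 = 37
a_4 = 66·37 + 49·32 = 33
a_5 = 66·33 + 49·37 = 14
a_6 = 66·14 + 49·33 = 19
a_7 = 66·19 + 49·14 = 0
Continuing the recurrence:
  a_8 = 58;  a_9 = 45;  a_10 = 89;  a_11 = 28;  a_12 = 1;  a_13 = 80
  a_14 = 91;  a_15 = 32;  a_16 = 72;  a_17 = 15;  a_18 = 56;  a_19 = 66
  a_20 = 19;  a_21 = 26;  a_22 = 28;  a_23 = 18;  a_24 = 38;  a_25 = 92
  a_26 = 77;  a_27 = 84;  a_28 = 5;  a_29 = 81;  a_30 = 62;  a_31 = 10
  a_32 = 12;  a_33 = 21;  a_34 = 34;  a_35 = 72;  a_36 = 16;  a_37 = 25
  a_38 = 9;  a_39 = 73;  a_40 = 21;  a_41 = 16;  a_42 = 48;  a_43 = 72
  a_44 = 23;  a_45 = 2;  a_46 = 95;  a_47 = 63;  a_48 = 83;  a_49 = 29
  a_50 = 64;  a_51 = 19;  a_52 = 25;  a_53 = 59;  a_54 = 75;  a_55 = 81
  a_56 = 0;  a_57 = 89;  a_58 = 54;  a_59 = 68;  a_60 = 53;  a_61 = 40
  a_62 = 96;  a_63 = 51;  a_64 = 19;  a_65 = 67;  a_66 = 18;  a_67 = 9
  a_68 = 21;  a_69 = 81;  a_70 = 70;  a_71 = 53;  a_72 = 41;  a_73 = 65
  a_74 = 91;  a_75 = 73;  a_76 = 62;  a_77 = 6;  a_78 = 39;  a_79 = 55
  a_80 = 12;  a_81 = 92;  a_82 = 64;  a_83 = 2;  a_84 = 67;  a_85 = 58
  a_86 = 30;  a_87 = 69;  a_88 = 10;  a_89 = 64;  a_90 = 58;  a_91 = 77
  a_92 = 67;  a_93 = 47;  a_94 = 80;  a_95 = 17;  a_96 = 95;  a_97 = 22
  a_98 = 93;  a_99 = 38;  a_100 = 81;  a_101 = 30;  a_102 = 32;  a_103 = 90
  a_104 = 39;  a_105 = 0;  a_106 = 68;  a_107 = 26;  a_108 = 4;  a_109 = 83
  a_110 = 48;  a_111 = 57;  a_112 = 3;  a_113 = 81;  a_114 = 61;  a_115 = 41
  a_116 = 69;  a_117 = 64;  a_118 = 39;  a_119 = 84;  a_120 = 83;  a_121 = 88
  a_122 = 78;  a_123 = 51;  a_124 = 10;  a_125 = 55;  a_126 = 46;  a_127 = 8
  a_128 = 66;  a_129 = 92;  a_130 = 91;  a_131 = 38;  a_132 = 80;  a_133 = 61
  a_134 = 89;  a_135 = 36;  a_136 = 44;  a_137 = 12;  a_138 = 38;  a_139 = 89
  a_140 = 73;  a_141 = 61;  a_142 = 37;  a_143 = 96;  a_144 = 1;  a_145 = 17
  a_146 = 7;  a_147 = 34;  a_148 = 65;  a_149 = 39;  a_150 = 36;  a_151 = 19
  a_152 = 11;  a_153 = 8;  a_154 = 0;  a_155 = 4;  a_156 = 70;  a_157 = 63
  a_158 = 22;  a_159 = 77;  a_160 = 49;  a_161 = 23;  a_162 = 39;  a_163 = 15
  a_164 = 88;  a_165 = 44;  a_166 = 38;  a_167 = 8;  a_168 = 62;  a_169 = 22
  a_170 = 28;  a_171 = 16;  a_172 = 3;  a_173 = 12;  a_174 = 66;  a_175 = 94
  a_176 = 29;  a_177 = 21;  a_178 = 91;  a_179 = 51;  a_180 = 65;  a_181 = 96
  a_182 = 15;  a_183 = 68;  a_184 = 82;  a_185 = 14;  a_186 = 92;  a_187 = 65
  a_188 = 68;  a_189 = 10;  a_190 = 15;  a_191 = 25;  a_192 = 57;  a_193 = 40
  a_194 = 1;  a_195 = 86;  a_196 = 2;  a_197 = 78;  a_198 = 8;  a_199 = 82
  a_200 = 81;  a_201 = 52;  a_202 = 29;  a_203 = 0;  a_204 = 63;  a_205 = 84
  a_206 = 95;  a_207 = 7;  a_208 = 73;  a_209 = 20;  a_210 = 47;  a_211 = 8
  a_212 = 18;  a_213 = 28;  a_214 = 14;  a_215 = 65;  a_216 = 29;  a_217 = 55
  a_218 = 7;  a_219 = 53;  a_220 = 58;  a_221 = 23;  a_222 = 92;  a_223 = 21
  a_224 = 74;  a_225 = 93;  a_226 = 64;  a_227 = 51;  a_228 = 3;  a_229 = 78
  a_230 = 57;  a_231 = 18;  a_232 = 4;  a_233 = 79;  a_234 = 75;  a_235 = 91
  a_236 = 78;  a_237 = 4;  a_238 = 12;  a_239 = 18;  a_240 = 30;  a_241 = 49
  a_242 = 48;  a_243 = 40;  a_244 = 45;  a_245 = 80;  a_246 = 16;  a_247 = 29
  a_248 = 79;  a_249 = 39;  a_250 = 43;  a_251 = 93;  a_252 = 0;  a_253 = 95
  a_254 = 62;  a_255 = 17;  a_256 = 86;  a_257 = 10
a_258 = 66·10 + 49·86 = 24
a_259 = 66·24 + 49·10 = 37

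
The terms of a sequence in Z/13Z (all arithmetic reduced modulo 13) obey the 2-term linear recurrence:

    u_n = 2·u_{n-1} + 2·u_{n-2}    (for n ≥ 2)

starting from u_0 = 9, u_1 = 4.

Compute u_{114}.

11

u_2 = 2·4 + 2·9 = 0
u_3 = 2·0 + 2·4 = 8
u_4 = 2·8 + 2·0 = 3
u_5 = 2·3 + 2·8 = 9
u_6 = 2·9 + 2·3 = 11
u_7 = 2·11 + 2·9 = 1
u_8 = 2·1 + 2·11 = 11
u_9 = 2·11 + 2·1 = 11
u_10 = 2·11 + 2·11 = 5
u_11 = 2·5 + 2·11 = 6
u_12 = 2·6 + 2·5 = 9
u_13 = 2·9 + 2·6 = 4
(u_12, u_13) = (9, 4) = (u_0, u_1), so the sequence has period 12.
114 ≡ 6 (mod 12), hence u_114 = u_6 = 11.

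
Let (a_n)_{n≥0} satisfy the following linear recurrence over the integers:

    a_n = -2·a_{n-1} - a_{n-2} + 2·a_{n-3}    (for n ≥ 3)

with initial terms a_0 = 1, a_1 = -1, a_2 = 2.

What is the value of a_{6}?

-18

a_3 = -2·2 + -1·-1 + 2·1 = -1
a_4 = -2·-1 + -1·2 + 2·-1 = -2
a_5 = -2·-2 + -1·-1 + 2·2 = 9
a_6 = -2·9 + -1·-2 + 2·-1 = -18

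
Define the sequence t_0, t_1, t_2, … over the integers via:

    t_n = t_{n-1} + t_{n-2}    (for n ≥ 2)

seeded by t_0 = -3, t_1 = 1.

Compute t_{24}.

t_2 = 1·1 + 1·-3 = -2
t_3 = 1·-2 + 1·1 = -1
t_4 = 1·-1 + 1·-2 = -3
t_5 = 1·-3 + 1·-1 = -4
t_6 = 1·-4 + 1·-3 = -7
t_7 = 1·-7 + 1·-4 = -11
t_8 = 1·-11 + 1·-7 = -18
t_9 = 1·-18 + 1·-11 = -29
t_10 = 1·-29 + 1·-18 = -47
t_11 = 1·-47 + 1·-29 = -76
t_12 = 1·-76 + 1·-47 = -123
t_13 = 1·-123 + 1·-76 = -199
t_14 = 1·-199 + 1·-123 = -322
t_15 = 1·-322 + 1·-199 = -521
t_16 = 1·-521 + 1·-322 = -843
t_17 = 1·-843 + 1·-521 = -1364
t_18 = 1·-1364 + 1·-843 = -2207
t_19 = 1·-2207 + 1·-1364 = -3571
t_20 = 1·-3571 + 1·-2207 = -5778
t_21 = 1·-5778 + 1·-3571 = -9349
t_22 = 1·-9349 + 1·-5778 = -15127
t_23 = 1·-15127 + 1·-9349 = -24476
t_24 = 1·-24476 + 1·-15127 = -39603

-39603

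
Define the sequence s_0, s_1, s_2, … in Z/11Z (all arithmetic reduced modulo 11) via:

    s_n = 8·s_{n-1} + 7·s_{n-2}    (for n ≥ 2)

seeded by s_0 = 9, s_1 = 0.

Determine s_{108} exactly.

9

s_2 = 8·0 + 7·9 = 8
s_3 = 8·8 + 7·0 = 9
s_4 = 8·9 + 7·8 = 7
s_5 = 8·7 + 7·9 = 9
s_6 = 8·9 + 7·7 = 0
(s_5, s_6) = (9, 0) = (s_0, s_1), so the sequence has period 5.
108 ≡ 3 (mod 5), hence s_108 = s_3 = 9.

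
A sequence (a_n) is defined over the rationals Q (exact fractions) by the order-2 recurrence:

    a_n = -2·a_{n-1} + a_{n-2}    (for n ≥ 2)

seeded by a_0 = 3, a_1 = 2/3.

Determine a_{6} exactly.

a_2 = -2·2/3 + 1·3 = 5/3
a_3 = -2·5/3 + 1·2/3 = -8/3
a_4 = -2·-8/3 + 1·5/3 = 7
a_5 = -2·7 + 1·-8/3 = -50/3
a_6 = -2·-50/3 + 1·7 = 121/3

121/3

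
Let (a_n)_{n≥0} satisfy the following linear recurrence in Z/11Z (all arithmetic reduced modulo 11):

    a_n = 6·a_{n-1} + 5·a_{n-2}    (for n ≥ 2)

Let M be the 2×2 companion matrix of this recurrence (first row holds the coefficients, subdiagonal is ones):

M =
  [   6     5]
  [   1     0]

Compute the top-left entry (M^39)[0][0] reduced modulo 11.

(M^39)[0][0] is the top entry after applying M 39 times to the unit state (1, 0). Equivalently it is h_{40} for the auxiliary sequence (h_n) obeying the same recurrence with h_1 = 1 and h_i = 0 for 0 ≤ i < 1:
h_2 = 6·1 + 5·0 = 6
h_3 = 6·6 + 5·1 = 8
h_4 = 6·8 + 5·6 = 1
h_5 = 6·1 + 5·8 = 2
h_6 = 6·2 + 5·1 = 6
h_7 = 6·6 + 5·2 = 2
h_8 = 6·2 + 5·6 = 9
h_9 = 6·9 + 5·2 = 9
h_10 = 6·9 + 5·9 = 0
h_11 = 6·0 + 5·9 = 1
(h_10, h_11) = (0, 1) = (h_0, h_1), so the sequence has period 10.
40 ≡ 0 (mod 10), hence h_40 = h_0 = 0.

0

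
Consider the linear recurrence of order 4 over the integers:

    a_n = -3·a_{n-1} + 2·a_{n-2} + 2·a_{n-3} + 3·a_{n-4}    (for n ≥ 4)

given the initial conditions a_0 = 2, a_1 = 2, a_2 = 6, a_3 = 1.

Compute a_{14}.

3421405

a_4 = -3·1 + 2·6 + 2·2 + 3·2 = 19
a_5 = -3·19 + 2·1 + 2·6 + 3·2 = -37
a_6 = -3·-37 + 2·19 + 2·1 + 3·6 = 169
a_7 = -3·169 + 2·-37 + 2·19 + 3·1 = -540
a_8 = -3·-540 + 2·169 + 2·-37 + 3·19 = 1941
a_9 = -3·1941 + 2·-540 + 2·169 + 3·-37 = -6676
a_10 = -3·-6676 + 2·1941 + 2·-540 + 3·169 = 23337
a_11 = -3·23337 + 2·-6676 + 2·1941 + 3·-540 = -81101
a_12 = -3·-81101 + 2·23337 + 2·-6676 + 3·1941 = 282448
a_13 = -3·282448 + 2·-81101 + 2·23337 + 3·-6676 = -982900
a_14 = -3·-982900 + 2·282448 + 2·-81101 + 3·23337 = 3421405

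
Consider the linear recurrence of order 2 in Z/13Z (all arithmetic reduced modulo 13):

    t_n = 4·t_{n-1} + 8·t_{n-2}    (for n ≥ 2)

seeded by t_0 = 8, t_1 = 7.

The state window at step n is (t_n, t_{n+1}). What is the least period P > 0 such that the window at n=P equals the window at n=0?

n=0: window = (8, 7)
n=1: window = (7, 1)
n=2: window = (1, 8)
n=3: window = (8, 1)
n=4: window = (1, 3)
n=5: window = (3, 7)
n=6: window = (7, 0)
n=7: window = (0, 4)
n=8: window = (4, 3)
n=9: window = (3, 5)
n=10: window = (5, 5)
n=11: window = (5, 8)
n=12: window = (8, 7)
window at n=12 equals window at n=0 → period = 12

12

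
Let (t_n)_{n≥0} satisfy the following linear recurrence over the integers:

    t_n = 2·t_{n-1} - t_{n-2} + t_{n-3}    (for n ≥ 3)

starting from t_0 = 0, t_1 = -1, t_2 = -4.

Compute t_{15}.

t_3 = 2·-4 + -1·-1 + 1·0 = -7
t_4 = 2·-7 + -1·-4 + 1·-1 = -11
t_5 = 2·-11 + -1·-7 + 1·-4 = -19
t_6 = 2·-19 + -1·-11 + 1·-7 = -34
t_7 = 2·-34 + -1·-19 + 1·-11 = -60
t_8 = 2·-60 + -1·-34 + 1·-19 = -105
t_9 = 2·-105 + -1·-60 + 1·-34 = -184
t_10 = 2·-184 + -1·-105 + 1·-60 = -323
t_11 = 2·-323 + -1·-184 + 1·-105 = -567
t_12 = 2·-567 + -1·-323 + 1·-184 = -995
t_13 = 2·-995 + -1·-567 + 1·-323 = -1746
t_14 = 2·-1746 + -1·-995 + 1·-567 = -3064
t_15 = 2·-3064 + -1·-1746 + 1·-995 = -5377

-5377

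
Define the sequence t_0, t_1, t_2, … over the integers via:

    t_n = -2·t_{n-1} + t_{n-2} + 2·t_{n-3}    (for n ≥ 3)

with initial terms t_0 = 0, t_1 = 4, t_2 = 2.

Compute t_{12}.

2730

t_3 = -2·2 + 1·4 + 2·0 = 0
t_4 = -2·0 + 1·2 + 2·4 = 10
t_5 = -2·10 + 1·0 + 2·2 = -16
t_6 = -2·-16 + 1·10 + 2·0 = 42
t_7 = -2·42 + 1·-16 + 2·10 = -80
t_8 = -2·-80 + 1·42 + 2·-16 = 170
t_9 = -2·170 + 1·-80 + 2·42 = -336
t_10 = -2·-336 + 1·170 + 2·-80 = 682
t_11 = -2·682 + 1·-336 + 2·170 = -1360
t_12 = -2·-1360 + 1·682 + 2·-336 = 2730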